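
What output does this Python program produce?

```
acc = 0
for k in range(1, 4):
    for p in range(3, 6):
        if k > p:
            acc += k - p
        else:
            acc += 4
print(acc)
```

k=1,p=3: not 1>3, acc = 0+4 = 4
k=1,p=4: not 1>4, acc = 4+4 = 8
k=1,p=5: not 1>5, acc = 8+4 = 12
k=2,p=3: not 2>3, acc = 12+4 = 16
k=2,p=4: not 2>4, acc = 16+4 = 20
k=2,p=5: not 2>5, acc = 20+4 = 24
k=3,p=3: not 3>3, acc = 24+4 = 28
k=3,p=4: not 3>4, acc = 28+4 = 32
k=3,p=5: not 3>5, acc = 32+4 = 36

36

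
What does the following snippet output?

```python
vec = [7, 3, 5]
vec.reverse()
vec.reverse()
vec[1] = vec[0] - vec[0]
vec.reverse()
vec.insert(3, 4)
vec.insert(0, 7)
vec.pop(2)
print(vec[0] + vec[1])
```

reverse → [5, 3, 7]
reverse → [7, 3, 5]
vec[1] = vec[0]-vec[0] = 7-7 = 0 → [7, 0, 5]
reverse → [5, 0, 7]
insert 4 at 3 → [5, 0, 7, 4]
insert 7 at 0 → [7, 5, 0, 7, 4]
pop(2) removes 0 → [7, 5, 7, 4]
vec[0]+vec[1] = 7+5 = 12

12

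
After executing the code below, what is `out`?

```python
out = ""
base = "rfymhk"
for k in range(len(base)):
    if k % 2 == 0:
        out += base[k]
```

k=0: add 'r' → 'r'
k=1: skip
k=2: add 'y' → 'ry'
k=3: skip
k=4: add 'h' → 'ryh'
k=5: skip

'ryh'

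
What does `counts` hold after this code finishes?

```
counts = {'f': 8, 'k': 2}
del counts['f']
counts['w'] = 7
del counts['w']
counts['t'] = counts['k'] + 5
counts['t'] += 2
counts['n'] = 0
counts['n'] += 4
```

{'k': 2, 't': 9, 'n': 4}

del 'f' → {'k': 2}
counts['w'] = 7 → {'k': 2, 'w': 7}
del 'w' → {'k': 2}
counts['t'] = counts['k']+5 = 7 → {'k': 2, 't': 7}
counts['t'] = 7+2 = 9 → {'k': 2, 't': 9}
counts['n'] = 0 → {'k': 2, 't': 9, 'n': 0}
counts['n'] = 0+4 = 4 → {'k': 2, 't': 9, 'n': 4}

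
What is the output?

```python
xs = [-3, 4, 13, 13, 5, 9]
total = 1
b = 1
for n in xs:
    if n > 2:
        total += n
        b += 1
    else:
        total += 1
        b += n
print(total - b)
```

n=-3: not >2, total = 1+1 = 2; b=-2
n=4: >2, total = 2+4 = 6; b=-1
n=13: >2, total = 6+13 = 19; b=0
n=13: >2, total = 19+13 = 32; b=1
n=5: >2, total = 32+5 = 37; b=2
n=9: >2, total = 37+9 = 46; b=3
total-b = 46-3 = 43

43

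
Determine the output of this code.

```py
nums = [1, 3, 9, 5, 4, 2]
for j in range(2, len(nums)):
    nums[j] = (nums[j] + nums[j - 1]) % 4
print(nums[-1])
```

3

j=2: nums[2] = (9+3)%4 = 0 → [1, 3, 0, 5, 4, 2]
j=3: nums[3] = (5+0)%4 = 1 → [1, 3, 0, 1, 4, 2]
j=4: nums[4] = (4+1)%4 = 1 → [1, 3, 0, 1, 1, 2]
j=5: nums[5] = (2+1)%4 = 3 → [1, 3, 0, 1, 1, 3]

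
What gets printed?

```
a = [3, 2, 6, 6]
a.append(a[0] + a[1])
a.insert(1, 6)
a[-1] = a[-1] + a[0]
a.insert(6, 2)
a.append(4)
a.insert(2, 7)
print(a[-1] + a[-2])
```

6

append a[0]+a[1] = 3+2 = 5 → [3, 2, 6, 6, 5]
insert 6 at 1 → [3, 6, 2, 6, 6, 5]
a[-1] = a[-1]+a[0] = 5+3 = 8 → [3, 6, 2, 6, 6, 8]
insert 2 at 6 → [3, 6, 2, 6, 6, 8, 2]
append 4 → [3, 6, 2, 6, 6, 8, 2, 4]
insert 7 at 2 → [3, 6, 7, 2, 6, 6, 8, 2, 4]
a[-1]+a[-2] = 4+2 = 6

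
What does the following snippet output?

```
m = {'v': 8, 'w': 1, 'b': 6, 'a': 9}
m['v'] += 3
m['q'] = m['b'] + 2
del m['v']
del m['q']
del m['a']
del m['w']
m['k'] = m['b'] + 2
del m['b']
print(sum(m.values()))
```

8

m['v'] = 8+3 = 11 → {'v': 11, 'w': 1, 'b': 6, 'a': 9}
m['q'] = m['b']+2 = 8 → {'v': 11, 'w': 1, 'b': 6, 'a': 9, 'q': 8}
del 'v' → {'w': 1, 'b': 6, 'a': 9, 'q': 8}
del 'q' → {'w': 1, 'b': 6, 'a': 9}
del 'a' → {'w': 1, 'b': 6}
del 'w' → {'b': 6}
m['k'] = m['b']+2 = 8 → {'b': 6, 'k': 8}
del 'b' → {'k': 8}
sum of values = 8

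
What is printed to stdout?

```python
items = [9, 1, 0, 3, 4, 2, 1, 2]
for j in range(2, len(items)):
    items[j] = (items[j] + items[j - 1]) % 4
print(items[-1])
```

j=2: items[2] = (0+1)%4 = 1 → [9, 1, 1, 3, 4, 2, 1, 2]
j=3: items[3] = (3+1)%4 = 0 → [9, 1, 1, 0, 4, 2, 1, 2]
j=4: items[4] = (4+0)%4 = 0 → [9, 1, 1, 0, 0, 2, 1, 2]
j=5: items[5] = (2+0)%4 = 2 → [9, 1, 1, 0, 0, 2, 1, 2]
j=6: items[6] = (1+2)%4 = 3 → [9, 1, 1, 0, 0, 2, 3, 2]
j=7: items[7] = (2+3)%4 = 1 → [9, 1, 1, 0, 0, 2, 3, 1]

1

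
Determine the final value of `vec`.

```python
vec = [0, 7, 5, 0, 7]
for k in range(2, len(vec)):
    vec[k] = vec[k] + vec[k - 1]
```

[0, 7, 12, 12, 19]

k=2: vec[2] = 5+7 = 12 → [0, 7, 12, 0, 7]
k=3: vec[3] = 0+12 = 12 → [0, 7, 12, 12, 7]
k=4: vec[4] = 7+12 = 19 → [0, 7, 12, 12, 19]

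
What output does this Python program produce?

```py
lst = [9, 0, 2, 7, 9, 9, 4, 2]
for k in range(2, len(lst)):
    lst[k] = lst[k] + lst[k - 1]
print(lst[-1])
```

k=2: lst[2] = 2+0 = 2 → [9, 0, 2, 7, 9, 9, 4, 2]
k=3: lst[3] = 7+2 = 9 → [9, 0, 2, 9, 9, 9, 4, 2]
k=4: lst[4] = 9+9 = 18 → [9, 0, 2, 9, 18, 9, 4, 2]
k=5: lst[5] = 9+18 = 27 → [9, 0, 2, 9, 18, 27, 4, 2]
k=6: lst[6] = 4+27 = 31 → [9, 0, 2, 9, 18, 27, 31, 2]
k=7: lst[7] = 2+31 = 33 → [9, 0, 2, 9, 18, 27, 31, 33]

33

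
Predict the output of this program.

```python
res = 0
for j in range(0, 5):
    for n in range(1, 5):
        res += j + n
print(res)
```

90

j=0,n=1: res = 0+1 = 1
j=0,n=2: res = 1+2 = 3
j=0,n=3: res = 3+3 = 6
j=0,n=4: res = 6+4 = 10
j=1,n=1: res = 10+2 = 12
j=1,n=2: res = 12+3 = 15
j=1,n=3: res = 15+4 = 19
j=1,n=4: res = 19+5 = 24
j=2,n=1: res = 24+3 = 27
j=2,n=2: res = 27+4 = 31
j=2,n=3: res = 31+5 = 36
j=2,n=4: res = 36+6 = 42
j=3,n=1: res = 42+4 = 46
j=3,n=2: res = 46+5 = 51
j=3,n=3: res = 51+6 = 57
j=3,n=4: res = 57+7 = 64
j=4,n=1: res = 64+5 = 69
j=4,n=2: res = 69+6 = 75
j=4,n=3: res = 75+7 = 82
j=4,n=4: res = 82+8 = 90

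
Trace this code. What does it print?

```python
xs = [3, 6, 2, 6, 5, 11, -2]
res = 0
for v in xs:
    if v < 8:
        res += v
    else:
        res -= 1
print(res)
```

19

v=3: <8, res = 0+3 = 3
v=6: <8, res = 3+6 = 9
v=2: <8, res = 9+2 = 11
v=6: <8, res = 11+6 = 17
v=5: <8, res = 17+5 = 22
v=11: not <8, res = 22-1 = 21
v=-2: <8, res = 21+(-2) = 19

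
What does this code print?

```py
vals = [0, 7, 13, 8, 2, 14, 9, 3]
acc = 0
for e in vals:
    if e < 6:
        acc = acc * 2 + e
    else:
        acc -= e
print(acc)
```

-151

e=0: <6, acc = 0*2+0 = 0
e=7: not <6, acc = 0-7 = -7
e=13: not <6, acc = (-7)-13 = -20
e=8: not <6, acc = (-20)-8 = -28
e=2: <6, acc = (-28)*2+2 = -54
e=14: not <6, acc = (-54)-14 = -68
e=9: not <6, acc = (-68)-9 = -77
e=3: <6, acc = (-77)*2+3 = -151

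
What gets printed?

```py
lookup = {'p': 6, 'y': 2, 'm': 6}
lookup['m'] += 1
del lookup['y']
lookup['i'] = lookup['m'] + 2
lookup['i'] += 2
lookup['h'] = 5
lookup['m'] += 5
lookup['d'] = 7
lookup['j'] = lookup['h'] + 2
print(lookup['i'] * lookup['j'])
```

lookup['m'] = 6+1 = 7 → {'p': 6, 'y': 2, 'm': 7}
del 'y' → {'p': 6, 'm': 7}
lookup['i'] = lookup['m']+2 = 9 → {'p': 6, 'm': 7, 'i': 9}
lookup['i'] = 9+2 = 11 → {'p': 6, 'm': 7, 'i': 11}
lookup['h'] = 5 → {'p': 6, 'm': 7, 'i': 11, 'h': 5}
lookup['m'] = 7+5 = 12 → {'p': 6, 'm': 12, 'i': 11, 'h': 5}
lookup['d'] = 7 → {'p': 6, 'm': 12, 'i': 11, 'h': 5, 'd': 7}
lookup['j'] = lookup['h']+2 = 7 → {'p': 6, 'm': 12, 'i': 11, 'h': 5, 'd': 7, 'j': 7}
lookup['i']*lookup['j'] = 11*7 = 77

77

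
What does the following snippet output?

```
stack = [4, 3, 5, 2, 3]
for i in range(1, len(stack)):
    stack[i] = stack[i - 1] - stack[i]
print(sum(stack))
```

-14

i=1: stack[1] = 4-3 = 1 → [4, 1, 5, 2, 3]
i=2: stack[2] = 1-5 = -4 → [4, 1, -4, 2, 3]
i=3: stack[3] = (-4)-2 = -6 → [4, 1, -4, -6, 3]
i=4: stack[4] = (-6)-3 = -9 → [4, 1, -4, -6, -9]
sum = -14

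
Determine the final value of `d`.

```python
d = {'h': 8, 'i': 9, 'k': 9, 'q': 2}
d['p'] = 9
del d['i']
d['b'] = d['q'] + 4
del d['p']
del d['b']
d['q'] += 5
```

d['p'] = 9 → {'h': 8, 'i': 9, 'k': 9, 'q': 2, 'p': 9}
del 'i' → {'h': 8, 'k': 9, 'q': 2, 'p': 9}
d['b'] = d['q']+4 = 6 → {'h': 8, 'k': 9, 'q': 2, 'p': 9, 'b': 6}
del 'p' → {'h': 8, 'k': 9, 'q': 2, 'b': 6}
del 'b' → {'h': 8, 'k': 9, 'q': 2}
d['q'] = 2+5 = 7 → {'h': 8, 'k': 9, 'q': 7}

{'h': 8, 'k': 9, 'q': 7}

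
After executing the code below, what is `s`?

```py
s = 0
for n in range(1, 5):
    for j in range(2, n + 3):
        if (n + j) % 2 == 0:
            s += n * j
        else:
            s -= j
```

n=1,j=2: odd sum, s = 0-2 = -2
n=1,j=3: even sum, s = (-2)+3 = 1
n=2,j=2: even sum, s = 1+4 = 5
n=2,j=3: odd sum, s = 5-3 = 2
n=2,j=4: even sum, s = 2+8 = 10
n=3,j=2: odd sum, s = 10-2 = 8
n=3,j=3: even sum, s = 8+9 = 17
n=3,j=4: odd sum, s = 17-4 = 13
n=3,j=5: even sum, s = 13+15 = 28
n=4,j=2: even sum, s = 28+8 = 36
n=4,j=3: odd sum, s = 36-3 = 33
n=4,j=4: even sum, s = 33+16 = 49
n=4,j=5: odd sum, s = 49-5 = 44
n=4,j=6: even sum, s = 44+24 = 68

68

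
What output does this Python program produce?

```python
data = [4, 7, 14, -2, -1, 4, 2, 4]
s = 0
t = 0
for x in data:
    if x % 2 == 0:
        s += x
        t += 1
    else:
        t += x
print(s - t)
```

14

x=4: even, s = 0+4 = 4; t=1
x=7: not even; t=8
x=14: even, s = 4+14 = 18; t=9
x=-2: even, s = 18+(-2) = 16; t=10
x=-1: not even; t=9
x=4: even, s = 16+4 = 20; t=10
x=2: even, s = 20+2 = 22; t=11
x=4: even, s = 22+4 = 26; t=12
s-t = 26-12 = 14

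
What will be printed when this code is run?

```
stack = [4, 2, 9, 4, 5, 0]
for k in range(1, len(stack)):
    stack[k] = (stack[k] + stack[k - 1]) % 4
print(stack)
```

k=1: stack[1] = (2+4)%4 = 2 → [4, 2, 9, 4, 5, 0]
k=2: stack[2] = (9+2)%4 = 3 → [4, 2, 3, 4, 5, 0]
k=3: stack[3] = (4+3)%4 = 3 → [4, 2, 3, 3, 5, 0]
k=4: stack[4] = (5+3)%4 = 0 → [4, 2, 3, 3, 0, 0]
k=5: stack[5] = (0+0)%4 = 0 → [4, 2, 3, 3, 0, 0]

[4, 2, 3, 3, 0, 0]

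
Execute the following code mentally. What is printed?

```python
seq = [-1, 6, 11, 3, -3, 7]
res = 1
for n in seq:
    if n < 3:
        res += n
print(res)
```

n=-1: <3, res = 1+(-1) = 0
n=6: not <3
n=11: not <3
n=3: not <3
n=-3: <3, res = 0+(-3) = -3
n=7: not <3

-3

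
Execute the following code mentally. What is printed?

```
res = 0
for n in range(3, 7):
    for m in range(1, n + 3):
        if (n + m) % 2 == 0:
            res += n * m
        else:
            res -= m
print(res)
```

n=3,m=1: even sum, res = 0+3 = 3
n=3,m=2: odd sum, res = 3-2 = 1
n=3,m=3: even sum, res = 1+9 = 10
n=3,m=4: odd sum, res = 10-4 = 6
n=3,m=5: even sum, res = 6+15 = 21
n=4,m=1: odd sum, res = 21-1 = 20
n=4,m=2: even sum, res = 20+8 = 28
n=4,m=3: odd sum, res = 28-3 = 25
n=4,m=4: even sum, res = 25+16 = 41
n=4,m=5: odd sum, res = 41-5 = 36
n=4,m=6: even sum, res = 36+24 = 60
n=5,m=1: even sum, res = 60+5 = 65
n=5,m=2: odd sum, res = 65-2 = 63
n=5,m=3: even sum, res = 63+15 = 78
n=5,m=4: odd sum, res = 78-4 = 74
n=5,m=5: even sum, res = 74+25 = 99
n=5,m=6: odd sum, res = 99-6 = 93
n=5,m=7: even sum, res = 93+35 = 128
n=6,m=1: odd sum, res = 128-1 = 127
n=6,m=2: even sum, res = 127+12 = 139
n=6,m=3: odd sum, res = 139-3 = 136
n=6,m=4: even sum, res = 136+24 = 160
n=6,m=5: odd sum, res = 160-5 = 155
n=6,m=6: even sum, res = 155+36 = 191
n=6,m=7: odd sum, res = 191-7 = 184
n=6,m=8: even sum, res = 184+48 = 232

232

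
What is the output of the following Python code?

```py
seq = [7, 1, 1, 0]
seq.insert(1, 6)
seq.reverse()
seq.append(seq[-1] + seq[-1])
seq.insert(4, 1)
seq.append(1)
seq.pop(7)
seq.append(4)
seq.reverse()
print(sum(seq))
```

insert 6 at 1 → [7, 6, 1, 1, 0]
reverse → [0, 1, 1, 6, 7]
append seq[-1]+seq[-1] = 7+7 = 14 → [0, 1, 1, 6, 7, 14]
insert 1 at 4 → [0, 1, 1, 6, 1, 7, 14]
append 1 → [0, 1, 1, 6, 1, 7, 14, 1]
pop(7) removes 1 → [0, 1, 1, 6, 1, 7, 14]
append 4 → [0, 1, 1, 6, 1, 7, 14, 4]
reverse → [4, 14, 7, 1, 6, 1, 1, 0]
sum = 34

34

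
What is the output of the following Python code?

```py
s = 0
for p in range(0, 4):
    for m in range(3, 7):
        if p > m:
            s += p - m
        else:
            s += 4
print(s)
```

64

p=0,m=3: not 0>3, s = 0+4 = 4
p=0,m=4: not 0>4, s = 4+4 = 8
p=0,m=5: not 0>5, s = 8+4 = 12
p=0,m=6: not 0>6, s = 12+4 = 16
p=1,m=3: not 1>3, s = 16+4 = 20
p=1,m=4: not 1>4, s = 20+4 = 24
p=1,m=5: not 1>5, s = 24+4 = 28
p=1,m=6: not 1>6, s = 28+4 = 32
p=2,m=3: not 2>3, s = 32+4 = 36
p=2,m=4: not 2>4, s = 36+4 = 40
p=2,m=5: not 2>5, s = 40+4 = 44
p=2,m=6: not 2>6, s = 44+4 = 48
p=3,m=3: not 3>3, s = 48+4 = 52
p=3,m=4: not 3>4, s = 52+4 = 56
p=3,m=5: not 3>5, s = 56+4 = 60
p=3,m=6: not 3>6, s = 60+4 = 64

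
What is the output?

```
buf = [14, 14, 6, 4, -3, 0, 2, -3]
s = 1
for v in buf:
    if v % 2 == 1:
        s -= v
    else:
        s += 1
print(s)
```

13

v=14: not odd, s = 1+1 = 2
v=14: not odd, s = 2+1 = 3
v=6: not odd, s = 3+1 = 4
v=4: not odd, s = 4+1 = 5
v=-3: odd, s = 5-(-3) = 8
v=0: not odd, s = 8+1 = 9
v=2: not odd, s = 9+1 = 10
v=-3: odd, s = 10-(-3) = 13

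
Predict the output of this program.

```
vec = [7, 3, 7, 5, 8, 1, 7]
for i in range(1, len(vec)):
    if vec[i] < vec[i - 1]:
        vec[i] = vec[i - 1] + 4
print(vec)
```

i=1: 3<7, vec[1] = 7+4 = 11 → [7, 11, 7, 5, 8, 1, 7]
i=2: 7<11, vec[2] = 11+4 = 15 → [7, 11, 15, 5, 8, 1, 7]
i=3: 5<15, vec[3] = 15+4 = 19 → [7, 11, 15, 19, 8, 1, 7]
i=4: 8<19, vec[4] = 19+4 = 23 → [7, 11, 15, 19, 23, 1, 7]
i=5: 1<23, vec[5] = 23+4 = 27 → [7, 11, 15, 19, 23, 27, 7]
i=6: 7<27, vec[6] = 27+4 = 31 → [7, 11, 15, 19, 23, 27, 31]

[7, 11, 15, 19, 23, 27, 31]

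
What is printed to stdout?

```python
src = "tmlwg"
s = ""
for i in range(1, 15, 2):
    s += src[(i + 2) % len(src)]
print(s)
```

i=1: add src[3]='w' → 'w'
i=3: add src[0]='t' → 'wt'
i=5: add src[2]='l' → 'wtl'
i=7: add src[4]='g' → 'wtlg'
i=9: add src[1]='m' → 'wtlgm'
i=11: add src[3]='w' → 'wtlgmw'
i=13: add src[0]='t' → 'wtlgmwt'

wtlgmwt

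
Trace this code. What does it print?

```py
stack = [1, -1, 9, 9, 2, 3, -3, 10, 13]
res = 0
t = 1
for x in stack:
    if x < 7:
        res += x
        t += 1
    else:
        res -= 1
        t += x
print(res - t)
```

x=1: <7, res = 0+1 = 1; t=2
x=-1: <7, res = 1+(-1) = 0; t=3
x=9: not <7, res = 0-1 = -1; t=12
x=9: not <7, res = (-1)-1 = -2; t=21
x=2: <7, res = (-2)+2 = 0; t=22
x=3: <7, res = 0+3 = 3; t=23
x=-3: <7, res = 3+(-3) = 0; t=24
x=10: not <7, res = 0-1 = -1; t=34
x=13: not <7, res = (-1)-1 = -2; t=47
res-t = (-2)-47 = -49

-49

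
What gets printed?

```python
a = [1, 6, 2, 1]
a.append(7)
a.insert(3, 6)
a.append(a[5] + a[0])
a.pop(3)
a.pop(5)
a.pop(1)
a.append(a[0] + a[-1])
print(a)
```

append 7 → [1, 6, 2, 1, 7]
insert 6 at 3 → [1, 6, 2, 6, 1, 7]
append a[5]+a[0] = 7+1 = 8 → [1, 6, 2, 6, 1, 7, 8]
pop(3) removes 6 → [1, 6, 2, 1, 7, 8]
pop(5) removes 8 → [1, 6, 2, 1, 7]
pop(1) removes 6 → [1, 2, 1, 7]
append a[0]+a[-1] = 1+7 = 8 → [1, 2, 1, 7, 8]

[1, 2, 1, 7, 8]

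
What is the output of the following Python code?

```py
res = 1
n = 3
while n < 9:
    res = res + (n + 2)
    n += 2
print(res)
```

22

n=3: res = 1+5 = 6
n=5: res = 6+7 = 13
n=7: res = 13+9 = 22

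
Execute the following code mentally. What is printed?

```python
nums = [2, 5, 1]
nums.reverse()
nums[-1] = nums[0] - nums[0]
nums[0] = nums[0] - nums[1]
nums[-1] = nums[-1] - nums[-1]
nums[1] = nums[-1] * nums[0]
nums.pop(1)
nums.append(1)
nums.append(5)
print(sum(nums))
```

2

reverse → [1, 5, 2]
nums[-1] = nums[0]-nums[0] = 1-1 = 0 → [1, 5, 0]
nums[0] = nums[0]-nums[1] = 1-5 = -4 → [-4, 5, 0]
nums[-1] = nums[-1]-nums[-1] = 0-0 = 0 → [-4, 5, 0]
nums[1] = nums[-1]*nums[0] = 0*(-4) = 0 → [-4, 0, 0]
pop(1) removes 0 → [-4, 0]
append 1 → [-4, 0, 1]
append 5 → [-4, 0, 1, 5]
sum = 2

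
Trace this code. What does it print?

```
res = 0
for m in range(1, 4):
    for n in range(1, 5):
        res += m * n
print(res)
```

m=1,n=1: res = 0+1 = 1
m=1,n=2: res = 1+2 = 3
m=1,n=3: res = 3+3 = 6
m=1,n=4: res = 6+4 = 10
m=2,n=1: res = 10+2 = 12
m=2,n=2: res = 12+4 = 16
m=2,n=3: res = 16+6 = 22
m=2,n=4: res = 22+8 = 30
m=3,n=1: res = 30+3 = 33
m=3,n=2: res = 33+6 = 39
m=3,n=3: res = 39+9 = 48
m=3,n=4: res = 48+12 = 60

60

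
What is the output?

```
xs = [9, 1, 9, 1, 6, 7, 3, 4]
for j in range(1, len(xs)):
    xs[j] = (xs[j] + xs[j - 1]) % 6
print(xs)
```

j=1: xs[1] = (1+9)%6 = 4 → [9, 4, 9, 1, 6, 7, 3, 4]
j=2: xs[2] = (9+4)%6 = 1 → [9, 4, 1, 1, 6, 7, 3, 4]
j=3: xs[3] = (1+1)%6 = 2 → [9, 4, 1, 2, 6, 7, 3, 4]
j=4: xs[4] = (6+2)%6 = 2 → [9, 4, 1, 2, 2, 7, 3, 4]
j=5: xs[5] = (7+2)%6 = 3 → [9, 4, 1, 2, 2, 3, 3, 4]
j=6: xs[6] = (3+3)%6 = 0 → [9, 4, 1, 2, 2, 3, 0, 4]
j=7: xs[7] = (4+0)%6 = 4 → [9, 4, 1, 2, 2, 3, 0, 4]

[9, 4, 1, 2, 2, 3, 0, 4]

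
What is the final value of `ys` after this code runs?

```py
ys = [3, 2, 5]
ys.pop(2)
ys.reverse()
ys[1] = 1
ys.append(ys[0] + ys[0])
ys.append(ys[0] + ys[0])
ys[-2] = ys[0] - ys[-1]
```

[2, 1, -2, 4]

pop(2) removes 5 → [3, 2]
reverse → [2, 3]
ys[1] = 1 → [2, 1]
append ys[0]+ys[0] = 2+2 = 4 → [2, 1, 4]
append ys[0]+ys[0] = 2+2 = 4 → [2, 1, 4, 4]
ys[-2] = ys[0]-ys[-1] = 2-4 = -2 → [2, 1, -2, 4]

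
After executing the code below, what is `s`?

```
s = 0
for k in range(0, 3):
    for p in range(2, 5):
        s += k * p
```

k=0,p=2: s = 0+0 = 0
k=0,p=3: s = 0+0 = 0
k=0,p=4: s = 0+0 = 0
k=1,p=2: s = 0+2 = 2
k=1,p=3: s = 2+3 = 5
k=1,p=4: s = 5+4 = 9
k=2,p=2: s = 9+4 = 13
k=2,p=3: s = 13+6 = 19
k=2,p=4: s = 19+8 = 27

27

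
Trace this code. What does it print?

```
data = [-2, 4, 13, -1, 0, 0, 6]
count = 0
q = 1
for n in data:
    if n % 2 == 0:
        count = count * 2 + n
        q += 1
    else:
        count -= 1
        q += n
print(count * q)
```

n=-2: even, count = 0*2+(-2) = -2; q=2
n=4: even, count = (-2)*2+4 = 0; q=3
n=13: not even, count = 0-1 = -1; q=16
n=-1: not even, count = (-1)-1 = -2; q=15
n=0: even, count = (-2)*2+0 = -4; q=16
n=0: even, count = (-4)*2+0 = -8; q=17
n=6: even, count = (-8)*2+6 = -10; q=18
count*q = (-10)*18 = -180

-180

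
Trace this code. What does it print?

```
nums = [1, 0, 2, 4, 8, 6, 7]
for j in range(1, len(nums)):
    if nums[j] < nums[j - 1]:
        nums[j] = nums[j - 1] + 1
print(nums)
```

j=1: 0<1, nums[1] = 1+1 = 2 → [1, 2, 2, 4, 8, 6, 7]
j=2: 2>=2, unchanged → [1, 2, 2, 4, 8, 6, 7]
j=3: 4>=2, unchanged → [1, 2, 2, 4, 8, 6, 7]
j=4: 8>=4, unchanged → [1, 2, 2, 4, 8, 6, 7]
j=5: 6<8, nums[5] = 8+1 = 9 → [1, 2, 2, 4, 8, 9, 7]
j=6: 7<9, nums[6] = 9+1 = 10 → [1, 2, 2, 4, 8, 9, 10]

[1, 2, 2, 4, 8, 9, 10]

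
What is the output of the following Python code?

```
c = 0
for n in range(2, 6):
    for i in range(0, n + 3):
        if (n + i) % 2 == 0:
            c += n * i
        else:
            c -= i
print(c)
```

136

n=2,i=0: even sum, c = 0+0 = 0
n=2,i=1: odd sum, c = 0-1 = -1
n=2,i=2: even sum, c = (-1)+4 = 3
n=2,i=3: odd sum, c = 3-3 = 0
n=2,i=4: even sum, c = 0+8 = 8
n=3,i=0: odd sum, c = 8-0 = 8
n=3,i=1: even sum, c = 8+3 = 11
n=3,i=2: odd sum, c = 11-2 = 9
n=3,i=3: even sum, c = 9+9 = 18
n=3,i=4: odd sum, c = 18-4 = 14
n=3,i=5: even sum, c = 14+15 = 29
n=4,i=0: even sum, c = 29+0 = 29
n=4,i=1: odd sum, c = 29-1 = 28
n=4,i=2: even sum, c = 28+8 = 36
n=4,i=3: odd sum, c = 36-3 = 33
n=4,i=4: even sum, c = 33+16 = 49
n=4,i=5: odd sum, c = 49-5 = 44
n=4,i=6: even sum, c = 44+24 = 68
n=5,i=0: odd sum, c = 68-0 = 68
n=5,i=1: even sum, c = 68+5 = 73
n=5,i=2: odd sum, c = 73-2 = 71
n=5,i=3: even sum, c = 71+15 = 86
n=5,i=4: odd sum, c = 86-4 = 82
n=5,i=5: even sum, c = 82+25 = 107
n=5,i=6: odd sum, c = 107-6 = 101
n=5,i=7: even sum, c = 101+35 = 136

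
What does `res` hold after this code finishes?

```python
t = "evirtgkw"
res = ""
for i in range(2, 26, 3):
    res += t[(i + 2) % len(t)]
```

'twigerkv'

i=2: add t[4]='t' → 't'
i=5: add t[7]='w' → 'tw'
i=8: add t[2]='i' → 'twi'
i=11: add t[5]='g' → 'twig'
i=14: add t[0]='e' → 'twige'
i=17: add t[3]='r' → 'twiger'
i=20: add t[6]='k' → 'twigerk'
i=23: add t[1]='v' → 'twigerkv'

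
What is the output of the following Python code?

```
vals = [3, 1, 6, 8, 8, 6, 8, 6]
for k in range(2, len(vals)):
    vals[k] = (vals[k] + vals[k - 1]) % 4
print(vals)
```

[3, 1, 3, 3, 3, 1, 1, 3]

k=2: vals[2] = (6+1)%4 = 3 → [3, 1, 3, 8, 8, 6, 8, 6]
k=3: vals[3] = (8+3)%4 = 3 → [3, 1, 3, 3, 8, 6, 8, 6]
k=4: vals[4] = (8+3)%4 = 3 → [3, 1, 3, 3, 3, 6, 8, 6]
k=5: vals[5] = (6+3)%4 = 1 → [3, 1, 3, 3, 3, 1, 8, 6]
k=6: vals[6] = (8+1)%4 = 1 → [3, 1, 3, 3, 3, 1, 1, 6]
k=7: vals[7] = (6+1)%4 = 3 → [3, 1, 3, 3, 3, 1, 1, 3]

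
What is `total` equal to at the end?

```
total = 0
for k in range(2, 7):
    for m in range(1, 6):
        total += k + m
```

175

k=2,m=1: total = 0+3 = 3
k=2,m=2: total = 3+4 = 7
k=2,m=3: total = 7+5 = 12
k=2,m=4: total = 12+6 = 18
k=2,m=5: total = 18+7 = 25
k=3,m=1: total = 25+4 = 29
k=3,m=2: total = 29+5 = 34
k=3,m=3: total = 34+6 = 40
k=3,m=4: total = 40+7 = 47
k=3,m=5: total = 47+8 = 55
k=4,m=1: total = 55+5 = 60
k=4,m=2: total = 60+6 = 66
k=4,m=3: total = 66+7 = 73
k=4,m=4: total = 73+8 = 81
k=4,m=5: total = 81+9 = 90
k=5,m=1: total = 90+6 = 96
k=5,m=2: total = 96+7 = 103
k=5,m=3: total = 103+8 = 111
k=5,m=4: total = 111+9 = 120
k=5,m=5: total = 120+10 = 130
k=6,m=1: total = 130+7 = 137
k=6,m=2: total = 137+8 = 145
k=6,m=3: total = 145+9 = 154
k=6,m=4: total = 154+10 = 164
k=6,m=5: total = 164+11 = 175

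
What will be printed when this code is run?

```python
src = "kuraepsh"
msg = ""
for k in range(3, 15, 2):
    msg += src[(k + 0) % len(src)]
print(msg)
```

aphuap

k=3: add src[3]='a' → 'a'
k=5: add src[5]='p' → 'ap'
k=7: add src[7]='h' → 'aph'
k=9: add src[1]='u' → 'aphu'
k=11: add src[3]='a' → 'aphua'
k=13: add src[5]='p' → 'aphuap'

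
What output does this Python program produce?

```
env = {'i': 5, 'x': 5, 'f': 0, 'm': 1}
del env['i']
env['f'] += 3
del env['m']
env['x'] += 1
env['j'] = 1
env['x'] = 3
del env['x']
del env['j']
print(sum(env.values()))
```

3

del 'i' → {'x': 5, 'f': 0, 'm': 1}
env['f'] = 0+3 = 3 → {'x': 5, 'f': 3, 'm': 1}
del 'm' → {'x': 5, 'f': 3}
env['x'] = 5+1 = 6 → {'x': 6, 'f': 3}
env['j'] = 1 → {'x': 6, 'f': 3, 'j': 1}
env['x'] = 3 → {'x': 3, 'f': 3, 'j': 1}
del 'x' → {'f': 3, 'j': 1}
del 'j' → {'f': 3}
sum of values = 3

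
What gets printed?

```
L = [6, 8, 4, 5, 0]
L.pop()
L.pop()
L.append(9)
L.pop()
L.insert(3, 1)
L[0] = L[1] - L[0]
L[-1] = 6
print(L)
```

[2, 8, 4, 6]

pop() removes 0 → [6, 8, 4, 5]
pop() removes 5 → [6, 8, 4]
append 9 → [6, 8, 4, 9]
pop() removes 9 → [6, 8, 4]
insert 1 at 3 → [6, 8, 4, 1]
L[0] = L[1]-L[0] = 8-6 = 2 → [2, 8, 4, 1]
L[-1] = 6 → [2, 8, 4, 6]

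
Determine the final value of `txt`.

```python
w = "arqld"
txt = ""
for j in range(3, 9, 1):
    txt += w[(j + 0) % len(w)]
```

j=3: add w[3]='l' → 'l'
j=4: add w[4]='d' → 'ld'
j=5: add w[0]='a' → 'lda'
j=6: add w[1]='r' → 'ldar'
j=7: add w[2]='q' → 'ldarq'
j=8: add w[3]='l' → 'ldarql'

'ldarql'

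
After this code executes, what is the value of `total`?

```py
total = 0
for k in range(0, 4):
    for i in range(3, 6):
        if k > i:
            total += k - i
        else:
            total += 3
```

k=0,i=3: not 0>3, total = 0+3 = 3
k=0,i=4: not 0>4, total = 3+3 = 6
k=0,i=5: not 0>5, total = 6+3 = 9
k=1,i=3: not 1>3, total = 9+3 = 12
k=1,i=4: not 1>4, total = 12+3 = 15
k=1,i=5: not 1>5, total = 15+3 = 18
k=2,i=3: not 2>3, total = 18+3 = 21
k=2,i=4: not 2>4, total = 21+3 = 24
k=2,i=5: not 2>5, total = 24+3 = 27
k=3,i=3: not 3>3, total = 27+3 = 30
k=3,i=4: not 3>4, total = 30+3 = 33
k=3,i=5: not 3>5, total = 33+3 = 36

36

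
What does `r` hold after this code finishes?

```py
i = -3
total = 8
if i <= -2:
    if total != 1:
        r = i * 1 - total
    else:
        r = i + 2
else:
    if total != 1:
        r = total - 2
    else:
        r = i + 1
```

-11

i=-3, total=8
i <= -2 is True; total != 1 is True
→ r = i * 1 - total = -11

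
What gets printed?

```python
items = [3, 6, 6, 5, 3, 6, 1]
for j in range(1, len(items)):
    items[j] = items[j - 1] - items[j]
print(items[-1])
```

-24

j=1: items[1] = 3-6 = -3 → [3, -3, 6, 5, 3, 6, 1]
j=2: items[2] = (-3)-6 = -9 → [3, -3, -9, 5, 3, 6, 1]
j=3: items[3] = (-9)-5 = -14 → [3, -3, -9, -14, 3, 6, 1]
j=4: items[4] = (-14)-3 = -17 → [3, -3, -9, -14, -17, 6, 1]
j=5: items[5] = (-17)-6 = -23 → [3, -3, -9, -14, -17, -23, 1]
j=6: items[6] = (-23)-1 = -24 → [3, -3, -9, -14, -17, -23, -24]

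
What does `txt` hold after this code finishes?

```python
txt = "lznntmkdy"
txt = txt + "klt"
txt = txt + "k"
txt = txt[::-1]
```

+ 'klt' → 'lznntmkdyklt'
+ 'k' → 'lznntmkdykltk'
reverse → 'ktlkydkmtnnzl'

'ktlkydkmtnnzl'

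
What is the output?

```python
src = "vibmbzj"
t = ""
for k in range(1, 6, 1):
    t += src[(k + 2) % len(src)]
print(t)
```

k=1: add src[3]='m' → 'm'
k=2: add src[4]='b' → 'mb'
k=3: add src[5]='z' → 'mbz'
k=4: add src[6]='j' → 'mbzj'
k=5: add src[0]='v' → 'mbzjv'

mbzjv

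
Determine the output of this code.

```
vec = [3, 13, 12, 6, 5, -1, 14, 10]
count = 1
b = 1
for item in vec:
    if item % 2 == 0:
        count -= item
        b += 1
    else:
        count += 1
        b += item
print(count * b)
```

item=3: not even, count = 1+1 = 2; b=4
item=13: not even, count = 2+1 = 3; b=17
item=12: even, count = 3-12 = -9; b=18
item=6: even, count = (-9)-6 = -15; b=19
item=5: not even, count = (-15)+1 = -14; b=24
item=-1: not even, count = (-14)+1 = -13; b=23
item=14: even, count = (-13)-14 = -27; b=24
item=10: even, count = (-27)-10 = -37; b=25
count*b = (-37)*25 = -925

-925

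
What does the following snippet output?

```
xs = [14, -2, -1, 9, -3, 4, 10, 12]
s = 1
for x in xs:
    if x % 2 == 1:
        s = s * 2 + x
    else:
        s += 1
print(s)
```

x=14: not odd, s = 1+1 = 2
x=-2: not odd, s = 2+1 = 3
x=-1: odd, s = 3*2+(-1) = 5
x=9: odd, s = 5*2+9 = 19
x=-3: odd, s = 19*2+(-3) = 35
x=4: not odd, s = 35+1 = 36
x=10: not odd, s = 36+1 = 37
x=12: not odd, s = 37+1 = 38

38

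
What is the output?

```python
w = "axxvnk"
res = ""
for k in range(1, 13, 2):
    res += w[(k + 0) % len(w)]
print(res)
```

xvkxvk

k=1: add w[1]='x' → 'x'
k=3: add w[3]='v' → 'xv'
k=5: add w[5]='k' → 'xvk'
k=7: add w[1]='x' → 'xvkx'
k=9: add w[3]='v' → 'xvkxv'
k=11: add w[5]='k' → 'xvkxvk'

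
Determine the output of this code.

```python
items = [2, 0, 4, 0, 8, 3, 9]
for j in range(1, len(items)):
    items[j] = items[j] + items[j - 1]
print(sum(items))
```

73

j=1: items[1] = 0+2 = 2 → [2, 2, 4, 0, 8, 3, 9]
j=2: items[2] = 4+2 = 6 → [2, 2, 6, 0, 8, 3, 9]
j=3: items[3] = 0+6 = 6 → [2, 2, 6, 6, 8, 3, 9]
j=4: items[4] = 8+6 = 14 → [2, 2, 6, 6, 14, 3, 9]
j=5: items[5] = 3+14 = 17 → [2, 2, 6, 6, 14, 17, 9]
j=6: items[6] = 9+17 = 26 → [2, 2, 6, 6, 14, 17, 26]
sum = 73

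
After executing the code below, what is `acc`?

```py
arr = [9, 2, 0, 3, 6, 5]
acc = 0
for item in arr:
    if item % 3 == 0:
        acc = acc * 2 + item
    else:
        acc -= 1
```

75

item=9: %3==0, acc = 0*2+9 = 9
item=2: not %3==0, acc = 9-1 = 8
item=0: %3==0, acc = 8*2+0 = 16
item=3: %3==0, acc = 16*2+3 = 35
item=6: %3==0, acc = 35*2+6 = 76
item=5: not %3==0, acc = 76-1 = 75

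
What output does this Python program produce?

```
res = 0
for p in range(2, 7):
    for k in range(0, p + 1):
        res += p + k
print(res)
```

p=2,k=0: res = 0+2 = 2
p=2,k=1: res = 2+3 = 5
p=2,k=2: res = 5+4 = 9
p=3,k=0: res = 9+3 = 12
p=3,k=1: res = 12+4 = 16
p=3,k=2: res = 16+5 = 21
p=3,k=3: res = 21+6 = 27
p=4,k=0: res = 27+4 = 31
p=4,k=1: res = 31+5 = 36
p=4,k=2: res = 36+6 = 42
p=4,k=3: res = 42+7 = 49
p=4,k=4: res = 49+8 = 57
p=5,k=0: res = 57+5 = 62
p=5,k=1: res = 62+6 = 68
p=5,k=2: res = 68+7 = 75
p=5,k=3: res = 75+8 = 83
p=5,k=4: res = 83+9 = 92
p=5,k=5: res = 92+10 = 102
p=6,k=0: res = 102+6 = 108
p=6,k=1: res = 108+7 = 115
p=6,k=2: res = 115+8 = 123
p=6,k=3: res = 123+9 = 132
p=6,k=4: res = 132+10 = 142
p=6,k=5: res = 142+11 = 153
p=6,k=6: res = 153+12 = 165

165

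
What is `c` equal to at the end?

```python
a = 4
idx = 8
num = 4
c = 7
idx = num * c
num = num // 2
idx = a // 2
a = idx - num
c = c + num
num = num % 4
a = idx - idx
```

9

idx = 4*7 = 28
num = 4//2 = 2
idx = 4//2 = 2
a = 2-2 = 0
c = 7+2 = 9
num = 2%4 = 2
a = 2-2 = 0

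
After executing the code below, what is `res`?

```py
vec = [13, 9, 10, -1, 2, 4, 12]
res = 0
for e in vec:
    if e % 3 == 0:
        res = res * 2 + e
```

30

e=13: not %3==0
e=9: %3==0, res = 0*2+9 = 9
e=10: not %3==0
e=-1: not %3==0
e=2: not %3==0
e=4: not %3==0
e=12: %3==0, res = 9*2+12 = 30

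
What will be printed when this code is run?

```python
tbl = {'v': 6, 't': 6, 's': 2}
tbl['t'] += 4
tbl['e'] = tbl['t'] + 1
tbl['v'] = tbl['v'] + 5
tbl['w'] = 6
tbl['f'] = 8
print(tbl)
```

tbl['t'] = 6+4 = 10 → {'v': 6, 't': 10, 's': 2}
tbl['e'] = tbl['t']+1 = 11 → {'v': 6, 't': 10, 's': 2, 'e': 11}
tbl['v'] = tbl['v']+5 = 11 → {'v': 11, 't': 10, 's': 2, 'e': 11}
tbl['w'] = 6 → {'v': 11, 't': 10, 's': 2, 'e': 11, 'w': 6}
tbl['f'] = 8 → {'v': 11, 't': 10, 's': 2, 'e': 11, 'w': 6, 'f': 8}

{'v': 11, 't': 10, 's': 2, 'e': 11, 'w': 6, 'f': 8}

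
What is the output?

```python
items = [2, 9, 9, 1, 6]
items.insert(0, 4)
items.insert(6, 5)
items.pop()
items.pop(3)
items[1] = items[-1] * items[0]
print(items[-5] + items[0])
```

8

insert 4 at 0 → [4, 2, 9, 9, 1, 6]
insert 5 at 6 → [4, 2, 9, 9, 1, 6, 5]
pop() removes 5 → [4, 2, 9, 9, 1, 6]
pop(3) removes 9 → [4, 2, 9, 1, 6]
items[1] = items[-1]*items[0] = 6*4 = 24 → [4, 24, 9, 1, 6]
items[-5]+items[0] = 4+4 = 8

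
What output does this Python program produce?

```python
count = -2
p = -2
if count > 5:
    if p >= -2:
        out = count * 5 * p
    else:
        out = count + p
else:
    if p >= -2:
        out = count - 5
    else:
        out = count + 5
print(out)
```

count=-2, p=-2
count > 5 is False; p >= -2 is True
→ out = count - 5 = -7

-7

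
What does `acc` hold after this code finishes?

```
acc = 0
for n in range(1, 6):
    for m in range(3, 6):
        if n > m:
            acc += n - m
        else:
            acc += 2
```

n=1,m=3: not 1>3, acc = 0+2 = 2
n=1,m=4: not 1>4, acc = 2+2 = 4
n=1,m=5: not 1>5, acc = 4+2 = 6
n=2,m=3: not 2>3, acc = 6+2 = 8
n=2,m=4: not 2>4, acc = 8+2 = 10
n=2,m=5: not 2>5, acc = 10+2 = 12
n=3,m=3: not 3>3, acc = 12+2 = 14
n=3,m=4: not 3>4, acc = 14+2 = 16
n=3,m=5: not 3>5, acc = 16+2 = 18
n=4,m=3: 4>3, acc = 18+1 = 19
n=4,m=4: not 4>4, acc = 19+2 = 21
n=4,m=5: not 4>5, acc = 21+2 = 23
n=5,m=3: 5>3, acc = 23+2 = 25
n=5,m=4: 5>4, acc = 25+1 = 26
n=5,m=5: not 5>5, acc = 26+2 = 28

28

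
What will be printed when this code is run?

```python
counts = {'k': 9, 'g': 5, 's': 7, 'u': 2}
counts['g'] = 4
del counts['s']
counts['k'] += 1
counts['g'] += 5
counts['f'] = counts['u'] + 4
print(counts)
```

{'k': 10, 'g': 9, 'u': 2, 'f': 6}

counts['g'] = 4 → {'k': 9, 'g': 4, 's': 7, 'u': 2}
del 's' → {'k': 9, 'g': 4, 'u': 2}
counts['k'] = 9+1 = 10 → {'k': 10, 'g': 4, 'u': 2}
counts['g'] = 4+5 = 9 → {'k': 10, 'g': 9, 'u': 2}
counts['f'] = counts['u']+4 = 6 → {'k': 10, 'g': 9, 'u': 2, 'f': 6}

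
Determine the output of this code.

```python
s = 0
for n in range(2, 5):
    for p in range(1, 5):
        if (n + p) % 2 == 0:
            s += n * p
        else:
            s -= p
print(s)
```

n=2,p=1: odd sum, s = 0-1 = -1
n=2,p=2: even sum, s = (-1)+4 = 3
n=2,p=3: odd sum, s = 3-3 = 0
n=2,p=4: even sum, s = 0+8 = 8
n=3,p=1: even sum, s = 8+3 = 11
n=3,p=2: odd sum, s = 11-2 = 9
n=3,p=3: even sum, s = 9+9 = 18
n=3,p=4: odd sum, s = 18-4 = 14
n=4,p=1: odd sum, s = 14-1 = 13
n=4,p=2: even sum, s = 13+8 = 21
n=4,p=3: odd sum, s = 21-3 = 18
n=4,p=4: even sum, s = 18+16 = 34

34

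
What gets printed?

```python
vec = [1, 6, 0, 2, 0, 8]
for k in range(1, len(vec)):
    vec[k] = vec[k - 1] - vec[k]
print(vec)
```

k=1: vec[1] = 1-6 = -5 → [1, -5, 0, 2, 0, 8]
k=2: vec[2] = (-5)-0 = -5 → [1, -5, -5, 2, 0, 8]
k=3: vec[3] = (-5)-2 = -7 → [1, -5, -5, -7, 0, 8]
k=4: vec[4] = (-7)-0 = -7 → [1, -5, -5, -7, -7, 8]
k=5: vec[5] = (-7)-8 = -15 → [1, -5, -5, -7, -7, -15]

[1, -5, -5, -7, -7, -15]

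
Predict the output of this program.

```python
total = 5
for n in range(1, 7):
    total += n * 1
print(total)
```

26

n=1: total = 5+1*1 = 6
n=2: total = 6+2*1 = 8
n=3: total = 8+3*1 = 11
n=4: total = 11+4*1 = 15
n=5: total = 15+5*1 = 20
n=6: total = 20+6*1 = 26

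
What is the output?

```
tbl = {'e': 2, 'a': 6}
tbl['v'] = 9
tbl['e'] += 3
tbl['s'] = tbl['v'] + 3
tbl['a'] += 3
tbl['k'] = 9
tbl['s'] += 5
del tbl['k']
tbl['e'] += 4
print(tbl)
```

{'e': 9, 'a': 9, 'v': 9, 's': 17}

tbl['v'] = 9 → {'e': 2, 'a': 6, 'v': 9}
tbl['e'] = 2+3 = 5 → {'e': 5, 'a': 6, 'v': 9}
tbl['s'] = tbl['v']+3 = 12 → {'e': 5, 'a': 6, 'v': 9, 's': 12}
tbl['a'] = 6+3 = 9 → {'e': 5, 'a': 9, 'v': 9, 's': 12}
tbl['k'] = 9 → {'e': 5, 'a': 9, 'v': 9, 's': 12, 'k': 9}
tbl['s'] = 12+5 = 17 → {'e': 5, 'a': 9, 'v': 9, 's': 17, 'k': 9}
del 'k' → {'e': 5, 'a': 9, 'v': 9, 's': 17}
tbl['e'] = 5+4 = 9 → {'e': 9, 'a': 9, 'v': 9, 's': 17}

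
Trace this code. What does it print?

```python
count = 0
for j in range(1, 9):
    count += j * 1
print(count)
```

j=1: count = 0+1*1 = 1
j=2: count = 1+2*1 = 3
j=3: count = 3+3*1 = 6
j=4: count = 6+4*1 = 10
j=5: count = 10+5*1 = 15
j=6: count = 15+6*1 = 21
j=7: count = 21+7*1 = 28
j=8: count = 28+8*1 = 36

36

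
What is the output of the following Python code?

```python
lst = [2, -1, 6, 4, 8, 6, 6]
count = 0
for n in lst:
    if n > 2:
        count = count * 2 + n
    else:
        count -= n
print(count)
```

146

n=2: not >2, count = 0-2 = -2
n=-1: not >2, count = (-2)-(-1) = -1
n=6: >2, count = (-1)*2+6 = 4
n=4: >2, count = 4*2+4 = 12
n=8: >2, count = 12*2+8 = 32
n=6: >2, count = 32*2+6 = 70
n=6: >2, count = 70*2+6 = 146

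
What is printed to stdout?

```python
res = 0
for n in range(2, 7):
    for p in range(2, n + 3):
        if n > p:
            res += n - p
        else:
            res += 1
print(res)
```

35

n=2,p=2: not 2>2, res = 0+1 = 1
n=2,p=3: not 2>3, res = 1+1 = 2
n=2,p=4: not 2>4, res = 2+1 = 3
n=3,p=2: 3>2, res = 3+1 = 4
n=3,p=3: not 3>3, res = 4+1 = 5
n=3,p=4: not 3>4, res = 5+1 = 6
n=3,p=5: not 3>5, res = 6+1 = 7
n=4,p=2: 4>2, res = 7+2 = 9
n=4,p=3: 4>3, res = 9+1 = 10
n=4,p=4: not 4>4, res = 10+1 = 11
n=4,p=5: not 4>5, res = 11+1 = 12
n=4,p=6: not 4>6, res = 12+1 = 13
n=5,p=2: 5>2, res = 13+3 = 16
n=5,p=3: 5>3, res = 16+2 = 18
n=5,p=4: 5>4, res = 18+1 = 19
n=5,p=5: not 5>5, res = 19+1 = 20
n=5,p=6: not 5>6, res = 20+1 = 21
n=5,p=7: not 5>7, res = 21+1 = 22
n=6,p=2: 6>2, res = 22+4 = 26
n=6,p=3: 6>3, res = 26+3 = 29
n=6,p=4: 6>4, res = 29+2 = 31
n=6,p=5: 6>5, res = 31+1 = 32
n=6,p=6: not 6>6, res = 32+1 = 33
n=6,p=7: not 6>7, res = 33+1 = 34
n=6,p=8: not 6>8, res = 34+1 = 35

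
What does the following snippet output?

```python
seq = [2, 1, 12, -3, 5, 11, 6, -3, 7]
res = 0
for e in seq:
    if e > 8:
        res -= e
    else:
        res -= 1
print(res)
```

-30

e=2: not >8, res = 0-1 = -1
e=1: not >8, res = (-1)-1 = -2
e=12: >8, res = (-2)-12 = -14
e=-3: not >8, res = (-14)-1 = -15
e=5: not >8, res = (-15)-1 = -16
e=11: >8, res = (-16)-11 = -27
e=6: not >8, res = (-27)-1 = -28
e=-3: not >8, res = (-28)-1 = -29
e=7: not >8, res = (-29)-1 = -30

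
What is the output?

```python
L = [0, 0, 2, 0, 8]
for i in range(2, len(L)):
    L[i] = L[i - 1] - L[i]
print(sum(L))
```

-14

i=2: L[2] = 0-2 = -2 → [0, 0, -2, 0, 8]
i=3: L[3] = (-2)-0 = -2 → [0, 0, -2, -2, 8]
i=4: L[4] = (-2)-8 = -10 → [0, 0, -2, -2, -10]
sum = -14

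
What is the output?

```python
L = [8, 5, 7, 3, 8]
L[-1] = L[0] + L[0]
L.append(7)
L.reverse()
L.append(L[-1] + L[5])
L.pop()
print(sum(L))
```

L[-1] = L[0]+L[0] = 8+8 = 16 → [8, 5, 7, 3, 16]
append 7 → [8, 5, 7, 3, 16, 7]
reverse → [7, 16, 3, 7, 5, 8]
append L[-1]+L[5] = 8+8 = 16 → [7, 16, 3, 7, 5, 8, 16]
pop() removes 16 → [7, 16, 3, 7, 5, 8]
sum = 46

46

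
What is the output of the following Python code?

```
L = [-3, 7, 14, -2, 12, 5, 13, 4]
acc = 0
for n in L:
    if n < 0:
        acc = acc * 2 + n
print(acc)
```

n=-3: <0, acc = 0*2+(-3) = -3
n=7: not <0
n=14: not <0
n=-2: <0, acc = (-3)*2+(-2) = -8
n=12: not <0
n=5: not <0
n=13: not <0
n=4: not <0

-8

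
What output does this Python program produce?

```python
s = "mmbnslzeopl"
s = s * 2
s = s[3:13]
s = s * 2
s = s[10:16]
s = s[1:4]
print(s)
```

repeat ×2 → 'mmbnslzeoplmmbnslzeopl'
slice [3:13] → 'nslzeoplmm'
repeat ×2 → 'nslzeoplmmnslzeoplmm'
slice [10:16] → 'nslzeo'
slice [1:4] → 'slz'

slz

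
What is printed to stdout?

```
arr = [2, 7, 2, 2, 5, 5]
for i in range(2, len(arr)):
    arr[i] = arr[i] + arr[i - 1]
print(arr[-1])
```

i=2: arr[2] = 2+7 = 9 → [2, 7, 9, 2, 5, 5]
i=3: arr[3] = 2+9 = 11 → [2, 7, 9, 11, 5, 5]
i=4: arr[4] = 5+11 = 16 → [2, 7, 9, 11, 16, 5]
i=5: arr[5] = 5+16 = 21 → [2, 7, 9, 11, 16, 21]

21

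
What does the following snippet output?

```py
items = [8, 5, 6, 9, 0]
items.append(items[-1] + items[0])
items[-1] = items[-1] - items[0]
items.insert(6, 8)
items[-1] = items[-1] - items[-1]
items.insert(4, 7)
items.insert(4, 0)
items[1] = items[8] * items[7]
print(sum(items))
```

append items[-1]+items[0] = 0+8 = 8 → [8, 5, 6, 9, 0, 8]
items[-1] = items[-1]-items[0] = 8-8 = 0 → [8, 5, 6, 9, 0, 0]
insert 8 at 6 → [8, 5, 6, 9, 0, 0, 8]
items[-1] = items[-1]-items[-1] = 8-8 = 0 → [8, 5, 6, 9, 0, 0, 0]
insert 7 at 4 → [8, 5, 6, 9, 7, 0, 0, 0]
insert 0 at 4 → [8, 5, 6, 9, 0, 7, 0, 0, 0]
items[1] = items[8]*items[7] = 0*0 = 0 → [8, 0, 6, 9, 0, 7, 0, 0, 0]
sum = 30

30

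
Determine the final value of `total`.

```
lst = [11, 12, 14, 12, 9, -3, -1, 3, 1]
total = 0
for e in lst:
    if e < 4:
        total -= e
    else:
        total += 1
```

e=11: not <4, total = 0+1 = 1
e=12: not <4, total = 1+1 = 2
e=14: not <4, total = 2+1 = 3
e=12: not <4, total = 3+1 = 4
e=9: not <4, total = 4+1 = 5
e=-3: <4, total = 5-(-3) = 8
e=-1: <4, total = 8-(-1) = 9
e=3: <4, total = 9-3 = 6
e=1: <4, total = 6-1 = 5

5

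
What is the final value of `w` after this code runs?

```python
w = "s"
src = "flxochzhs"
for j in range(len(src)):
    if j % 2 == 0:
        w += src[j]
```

j=0: add 'f' → 'sf'
j=1: skip
j=2: add 'x' → 'sfx'
j=3: skip
j=4: add 'c' → 'sfxc'
j=5: skip
j=6: add 'z' → 'sfxcz'
j=7: skip
j=8: add 's' → 'sfxczs'

'sfxczs'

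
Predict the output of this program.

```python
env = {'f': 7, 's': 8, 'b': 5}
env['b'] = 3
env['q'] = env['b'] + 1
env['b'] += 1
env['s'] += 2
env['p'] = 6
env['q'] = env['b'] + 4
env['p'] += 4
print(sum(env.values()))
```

39

env['b'] = 3 → {'f': 7, 's': 8, 'b': 3}
env['q'] = env['b']+1 = 4 → {'f': 7, 's': 8, 'b': 3, 'q': 4}
env['b'] = 3+1 = 4 → {'f': 7, 's': 8, 'b': 4, 'q': 4}
env['s'] = 8+2 = 10 → {'f': 7, 's': 10, 'b': 4, 'q': 4}
env['p'] = 6 → {'f': 7, 's': 10, 'b': 4, 'q': 4, 'p': 6}
env['q'] = env['b']+4 = 8 → {'f': 7, 's': 10, 'b': 4, 'q': 8, 'p': 6}
env['p'] = 6+4 = 10 → {'f': 7, 's': 10, 'b': 4, 'q': 8, 'p': 10}
sum of values = 39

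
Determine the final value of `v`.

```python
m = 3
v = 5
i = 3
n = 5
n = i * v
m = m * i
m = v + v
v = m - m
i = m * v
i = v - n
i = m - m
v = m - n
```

n = 3*5 = 15
m = 3*3 = 9
m = 5+5 = 10
v = 10-10 = 0
i = 10*0 = 0
i = 0-15 = -15
i = 10-10 = 0
v = 10-15 = -5

-5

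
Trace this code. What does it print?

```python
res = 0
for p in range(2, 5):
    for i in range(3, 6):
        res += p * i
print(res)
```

p=2,i=3: res = 0+6 = 6
p=2,i=4: res = 6+8 = 14
p=2,i=5: res = 14+10 = 24
p=3,i=3: res = 24+9 = 33
p=3,i=4: res = 33+12 = 45
p=3,i=5: res = 45+15 = 60
p=4,i=3: res = 60+12 = 72
p=4,i=4: res = 72+16 = 88
p=4,i=5: res = 88+20 = 108

108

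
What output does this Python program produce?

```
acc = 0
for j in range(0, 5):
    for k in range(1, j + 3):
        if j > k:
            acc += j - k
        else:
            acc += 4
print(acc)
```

66

j=0,k=1: not 0>1, acc = 0+4 = 4
j=0,k=2: not 0>2, acc = 4+4 = 8
j=1,k=1: not 1>1, acc = 8+4 = 12
j=1,k=2: not 1>2, acc = 12+4 = 16
j=1,k=3: not 1>3, acc = 16+4 = 20
j=2,k=1: 2>1, acc = 20+1 = 21
j=2,k=2: not 2>2, acc = 21+4 = 25
j=2,k=3: not 2>3, acc = 25+4 = 29
j=2,k=4: not 2>4, acc = 29+4 = 33
j=3,k=1: 3>1, acc = 33+2 = 35
j=3,k=2: 3>2, acc = 35+1 = 36
j=3,k=3: not 3>3, acc = 36+4 = 40
j=3,k=4: not 3>4, acc = 40+4 = 44
j=3,k=5: not 3>5, acc = 44+4 = 48
j=4,k=1: 4>1, acc = 48+3 = 51
j=4,k=2: 4>2, acc = 51+2 = 53
j=4,k=3: 4>3, acc = 53+1 = 54
j=4,k=4: not 4>4, acc = 54+4 = 58
j=4,k=5: not 4>5, acc = 58+4 = 62
j=4,k=6: not 4>6, acc = 62+4 = 66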